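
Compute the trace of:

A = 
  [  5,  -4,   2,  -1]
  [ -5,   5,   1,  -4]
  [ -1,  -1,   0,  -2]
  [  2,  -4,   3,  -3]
7

tr(A) = 5 + 5 + 0 + -3 = 7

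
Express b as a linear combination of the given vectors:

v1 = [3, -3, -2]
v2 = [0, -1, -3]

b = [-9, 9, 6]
c1 = -3, c2 = 0

b = -3·v1 + 0·v2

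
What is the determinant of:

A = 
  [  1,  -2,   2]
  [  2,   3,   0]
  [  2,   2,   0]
Cofactor expansion along row 1:
det(A) = (1)·((3)(0) - (0)(2)) - (-2)·((2)(0) - (0)(2)) + (2)·((2)(2) - (3)(2))
  = (1)(0) - (-2)(0) + (2)(-2)
  = -4

det(A) = -4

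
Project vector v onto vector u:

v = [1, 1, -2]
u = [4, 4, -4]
v·u = (1)(4) + (1)(4) + (-2)(-4) = 16
u·u = (4)² + (4)² + (-4)² = 48
proj_u(v) = (v·u / u·u) × u = (16/48) × u = (1/3) × u

proj_u(v) = [4/3, 4/3, -4/3]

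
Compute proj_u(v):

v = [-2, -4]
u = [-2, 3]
proj_u(v) = [16/13, -24/13]

v·u = (-2)(-2) + (-4)(3) = -8
u·u = (-2)² + (3)² = 13
proj_u(v) = (v·u / u·u) × u = (-8/13) × u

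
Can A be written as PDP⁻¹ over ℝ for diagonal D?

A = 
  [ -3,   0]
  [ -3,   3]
Yes

tr(A) = 0, det(A) = -9
Characteristic polynomial: λ² - tr(A)λ + det(A) = λ² - 9
λ² - 9 = (λ + 3)(λ - 3)
Eigenvalues: 3, -3
λ=-3: alg. mult. = 1, geom. mult. = 2 - rank(A - (-3)I) = 2 - 1 = 1
λ=3: alg. mult. = 1, geom. mult. = 2 - rank(A - (3)I) = 2 - 1 = 1
Sum of geometric multiplicities equals n, so A has n independent eigenvectors.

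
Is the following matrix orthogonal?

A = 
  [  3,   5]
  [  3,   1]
No

AᵀA = 
  [ 18,  18]
  [ 18,  26]
≠ I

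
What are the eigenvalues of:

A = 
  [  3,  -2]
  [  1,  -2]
λ = (1 + √17)/2, (1 - √17)/2  (≈ 2.562, -1.562)

tr(A) = 1, det(A) = -4
Characteristic polynomial: λ² - tr(A)λ + det(A) = λ² - λ - 4
λ² - λ - 4 = 0  ⇒  λ = (1 ± √((-1)² - 4·(-4)))/2 = (1 ± √(17))/2
  = (1 + √17)/2,  (1 - √17)/2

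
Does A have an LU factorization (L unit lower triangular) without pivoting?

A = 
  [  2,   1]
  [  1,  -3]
Yes.
A[1,1] = 2 ≠ 0, so Gaussian elimination proceeds without a row swap: multiplier ℓ₂₁ = (1)/(2) = 1/2, and U[2,2] = -3 - (1/2)(1) = -7/2.
L = 
  [  1,   0]
  [1/2,   1]
U = 
  [   2,    1]
  [   0, -7/2]
Check row 2 of LU: [(1/2)(2), (1/2)(1) + (-7/2)] = [1, -3] = row 2 of A ✓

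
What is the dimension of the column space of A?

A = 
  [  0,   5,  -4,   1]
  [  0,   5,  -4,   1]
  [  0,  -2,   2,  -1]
Row reduce:
R2 → R2 - (1)·R1
R3 → R3 + (2/5)·R1
Swap R2 ↔ R3
REF = 
  [   0,    5,   -4,    1]
  [   0,    0,  2/5, -3/5]
  [   0,    0,    0,    0]
Pivot columns: 2, 3 → 2 pivots.
dim(Col(A)) = number of pivot columns = 2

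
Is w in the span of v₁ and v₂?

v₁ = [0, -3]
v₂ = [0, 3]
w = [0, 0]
Yes

Form the augmented matrix and row-reduce:
[v₁|v₂|w] = 
  [  0,   0,   0]
  [ -3,   3,   0]
Swap R1 ↔ R2
REF = 
  [ -3,   3,   0]
  [  0,   0,   0]

No row of the form [0 0 | nonzero], so the system is consistent. Back-substitution gives c₁ = 0, c₂ = 0: w = (0)·v₁ + (0)·v₂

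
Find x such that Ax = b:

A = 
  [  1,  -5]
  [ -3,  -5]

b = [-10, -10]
Row reduce the augmented matrix [A|b]:
R2 → R2 + (3)·R1
REF = 
  [  1,  -5, -10]
  [  0, -20, -40]

Back-substitution:
x₂ = (-40) / (-20) = 2
x₁ = (-10 - (-5)(2)) / 1 = 0

x = [0, 2]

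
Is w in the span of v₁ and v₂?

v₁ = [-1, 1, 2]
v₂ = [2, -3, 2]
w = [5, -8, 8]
Yes

Form the augmented matrix and row-reduce:
[v₁|v₂|w] = 
  [ -1,   2,   5]
  [  1,  -3,  -8]
  [  2,   2,   8]
R2 → R2 + (1)·R1
R3 → R3 + (2)·R1
R3 → R3 + (6)·R2
REF = 
  [ -1,   2,   5]
  [  0,  -1,  -3]
  [  0,   0,   0]

No row of the form [0 0 | nonzero], so the system is consistent. Back-substitution gives c₁ = 1, c₂ = 3: w = (1)·v₁ + (3)·v₂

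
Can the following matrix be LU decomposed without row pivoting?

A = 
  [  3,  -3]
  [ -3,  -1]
Yes.
A[1,1] = 3 ≠ 0, so Gaussian elimination proceeds without a row swap: multiplier ℓ₂₁ = (-3)/(3) = -1, and U[2,2] = -1 - (-1)(-3) = -4.
L = 
  [  1,   0]
  [ -1,   1]
U = 
  [  3,  -3]
  [  0,  -4]
Check row 2 of LU: [(-1)(3), (-1)(-3) + (-4)] = [-3, -1] = row 2 of A ✓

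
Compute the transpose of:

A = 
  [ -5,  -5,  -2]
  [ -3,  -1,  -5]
Aᵀ = 
  [ -5,  -3]
  [ -5,  -1]
  [ -2,  -5]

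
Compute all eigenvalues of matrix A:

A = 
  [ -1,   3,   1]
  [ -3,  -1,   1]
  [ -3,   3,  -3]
Characteristic polynomial: det(λI - A) = λ³ + 5λ² + 16λ + 48
Testing integer divisors of the constant term: p(-4) = 0, so (λ + 4) is a factor:
p(λ) = (λ + 4)(λ² + λ + 12)
λ² + λ + 12 = 0  ⇒  λ = (-1 ± √((1)² - 4·(12)))/2 = (-1 ± √(-47))/2
  = (-1 + i√47)/2,  (-1 - i√47)/2

λ = -4, (-1 + i√47)/2, (-1 - i√47)/2  (≈ -4, -0.5 + 3.428i, -0.5 - 3.428i)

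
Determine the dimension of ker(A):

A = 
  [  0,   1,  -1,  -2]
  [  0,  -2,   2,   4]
nullity(A) = 3

Row reduce:
R2 → R2 + (2)·R1
REF = 
  [  0,   1,  -1,  -2]
  [  0,   0,   0,   0]
Pivot columns: 2 → 1 pivot.
rank(A) = 1, so nullity(A) = 4 - 1 = 3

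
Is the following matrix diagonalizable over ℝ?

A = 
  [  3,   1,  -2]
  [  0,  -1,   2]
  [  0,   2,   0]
Yes

Characteristic polynomial: det(λI - A) = λ³ - 2λ² - 7λ + 12
Testing integer divisors of the constant term: p(3) = 0, so (λ - 3) is a factor:
p(λ) = (λ - 3)(λ² + λ - 4)
λ² + λ - 4 = 0  ⇒  λ = (-1 ± √((1)² - 4·(-4)))/2 = (-1 ± √(17))/2
  = (-1 + √17)/2,  (-1 - √17)/2
Eigenvalues: 3, (-1 + √17)/2, (-1 - √17)/2  (≈ 3, 1.562, -2.562)
The two irrational eigenvalues are distinct (simple), so each has alg. mult. = geom. mult. = 1.
λ=3: alg. mult. = 1, geom. mult. = 3 - rank(A - (3)I) = 3 - 2 = 1
Sum of geometric multiplicities equals n, so A has n independent eigenvectors.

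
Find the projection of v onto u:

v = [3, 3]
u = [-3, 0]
v·u = (3)(-3) + (3)(0) = -9
u·u = (-3)² + (0)² = 9
proj_u(v) = (v·u / u·u) × u = (-9/9) × u = (-1) × u

proj_u(v) = [3, 0]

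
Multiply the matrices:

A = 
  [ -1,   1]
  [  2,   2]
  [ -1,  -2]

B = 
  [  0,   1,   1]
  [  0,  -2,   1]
AB = 
  [  0,  -3,   0]
  [  0,  -2,   4]
  [  0,   3,  -3]

A is 3×2 and B is 2×3, so AB is 3×3. Each entry is (row of A)·(column of B):
AB[1,1] = (-1)(0) + (1)(0) = 0
AB[1,2] = (-1)(1) + (1)(-2) = -3
AB[1,3] = (-1)(1) + (1)(1) = 0
AB[2,1] = (2)(0) + (2)(0) = 0
AB[2,2] = (2)(1) + (2)(-2) = -2
AB[2,3] = (2)(1) + (2)(1) = 4
AB[3,1] = (-1)(0) + (-2)(0) = 0
AB[3,2] = (-1)(1) + (-2)(-2) = 3
AB[3,3] = (-1)(1) + (-2)(1) = -3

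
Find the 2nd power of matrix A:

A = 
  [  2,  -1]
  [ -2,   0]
A² = A·A:
A²[1,1] = (2)(2) + (-1)(-2) = 6
A²[1,2] = (2)(-1) + (-1)(0) = -2
A²[2,1] = (-2)(2) + (0)(-2) = -4
A²[2,2] = (-2)(-1) + (0)(0) = 2
A² = 
  [  6,  -2]
  [ -4,   2]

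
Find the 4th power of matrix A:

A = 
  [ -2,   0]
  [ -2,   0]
A^4 = 
  [ 16,   0]
  [ 16,   0]

A² = A·A:
A²[1,1] = (-2)(-2) + (0)(-2) = 4
A²[1,2] = (-2)(0) + (0)(0) = 0
A²[2,1] = (-2)(-2) + (0)(-2) = 4
A²[2,2] = (-2)(0) + (0)(0) = 0
A² = 
  [  4,   0]
  [  4,   0]

A^3 = A^2·A:
A^3[1,1] = (4)(-2) + (0)(-2) = -8
A^3[1,2] = (4)(0) + (0)(0) = 0
A^3[2,1] = (4)(-2) + (0)(-2) = -8
A^3[2,2] = (4)(0) + (0)(0) = 0
A^3 = 
  [ -8,   0]
  [ -8,   0]

A^4 = A^3·A:
A^4[1,1] = (-8)(-2) + (0)(-2) = 16
A^4[1,2] = (-8)(0) + (0)(0) = 0
A^4[2,1] = (-8)(-2) + (0)(-2) = 16
A^4[2,2] = (-8)(0) + (0)(0) = 0
A^4 = 
  [ 16,   0]
  [ 16,   0]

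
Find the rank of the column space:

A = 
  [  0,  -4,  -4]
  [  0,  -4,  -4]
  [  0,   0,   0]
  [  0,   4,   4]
dim(Col(A)) = 1

Row reduce:
R2 → R2 - (1)·R1
R4 → R4 + (1)·R1
REF = 
  [  0,  -4,  -4]
  [  0,   0,   0]
  [  0,   0,   0]
  [  0,   0,   0]
Pivot columns: 2 → 1 pivot.
dim(Col(A)) = number of pivot columns = 1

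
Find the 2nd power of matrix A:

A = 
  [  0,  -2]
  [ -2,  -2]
A² = A·A:
A²[1,1] = (0)(0) + (-2)(-2) = 4
A²[1,2] = (0)(-2) + (-2)(-2) = 4
A²[2,1] = (-2)(0) + (-2)(-2) = 4
A²[2,2] = (-2)(-2) + (-2)(-2) = 8
A² = 
  [  4,   4]
  [  4,   8]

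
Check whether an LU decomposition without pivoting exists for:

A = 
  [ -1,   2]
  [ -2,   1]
Yes.
A[1,1] = -1 ≠ 0, so Gaussian elimination proceeds without a row swap: multiplier ℓ₂₁ = (-2)/(-1) = 2, and U[2,2] = 1 - (2)(2) = -3.
L = 
  [  1,   0]
  [  2,   1]
U = 
  [ -1,   2]
  [  0,  -3]
Check row 2 of LU: [(2)(-1), (2)(2) + (-3)] = [-2, 1] = row 2 of A ✓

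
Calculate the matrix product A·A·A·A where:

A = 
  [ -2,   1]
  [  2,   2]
A^4 = 
  [ 36,   0]
  [  0,  36]

A² = A·A:
A²[1,1] = (-2)(-2) + (1)(2) = 6
A²[1,2] = (-2)(1) + (1)(2) = 0
A²[2,1] = (2)(-2) + (2)(2) = 0
A²[2,2] = (2)(1) + (2)(2) = 6
A² = 
  [  6,   0]
  [  0,   6]

A^3 = A^2·A:
A^3[1,1] = (6)(-2) + (0)(2) = -12
A^3[1,2] = (6)(1) + (0)(2) = 6
A^3[2,1] = (0)(-2) + (6)(2) = 12
A^3[2,2] = (0)(1) + (6)(2) = 12
A^3 = 
  [-12,   6]
  [ 12,  12]

A^4 = A^3·A:
A^4[1,1] = (-12)(-2) + (6)(2) = 36
A^4[1,2] = (-12)(1) + (6)(2) = 0
A^4[2,1] = (12)(-2) + (12)(2) = 0
A^4[2,2] = (12)(1) + (12)(2) = 36
A^4 = 
  [ 36,   0]
  [  0,  36]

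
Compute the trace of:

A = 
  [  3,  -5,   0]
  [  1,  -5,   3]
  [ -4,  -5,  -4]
-6

tr(A) = 3 + -5 + -4 = -6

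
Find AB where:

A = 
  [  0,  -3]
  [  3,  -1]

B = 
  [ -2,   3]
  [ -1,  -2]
A is 2×2 and B is 2×2, so AB is 2×2. Each entry is (row of A)·(column of B):
AB[1,1] = (0)(-2) + (-3)(-1) = 3
AB[1,2] = (0)(3) + (-3)(-2) = 6
AB[2,1] = (3)(-2) + (-1)(-1) = -5
AB[2,2] = (3)(3) + (-1)(-2) = 11

AB = 
  [  3,   6]
  [ -5,  11]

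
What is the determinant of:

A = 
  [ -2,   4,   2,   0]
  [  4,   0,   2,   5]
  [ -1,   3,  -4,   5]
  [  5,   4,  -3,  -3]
-1676

Cofactor expansion along row 1: det(A) = a₁₁M₁₁ - a₁₂M₁₂ + a₁₃M₁₃ - a₁₄M₁₄

M₁₁ = det[[0, 2, 5]; [3, -4, 5]; [4, -3, -3]]
  = (0)·((-4)(-3) - (5)(-3)) - (2)·((3)(-3) - (5)(4)) + (5)·((3)(-3) - (-4)(4))
  = (0)(27) - (2)(-29) + (5)(7)
  = 93
M₁₂ = det[[4, 2, 5]; [-1, -4, 5]; [5, -3, -3]]
  = (4)·((-4)(-3) - (5)(-3)) - (2)·((-1)(-3) - (5)(5)) + (5)·((-1)(-3) - (-4)(5))
  = (4)(27) - (2)(-22) + (5)(23)
  = 267
M₁₃ = det[[4, 0, 5]; [-1, 3, 5]; [5, 4, -3]]
  = (4)·((3)(-3) - (5)(4)) - (0)·((-1)(-3) - (5)(5)) + (5)·((-1)(4) - (3)(5))
  = (4)(-29) - (0)(-22) + (5)(-19)
  = -211
M₁₄ = det[[4, 0, 2]; [-1, 3, -4]; [5, 4, -3]]
  = (4)·((3)(-3) - (-4)(4)) - (0)·((-1)(-3) - (-4)(5)) + (2)·((-1)(4) - (3)(5))
  = (4)(7) - (0)(23) + (2)(-19)
  = -10

det(A) = (-2)(93) - (4)(267) + (2)(-211) - (0)(-10) = -1676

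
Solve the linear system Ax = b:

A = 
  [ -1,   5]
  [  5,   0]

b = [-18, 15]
x = [3, -3]

Row reduce the augmented matrix [A|b]:
R2 → R2 + (5)·R1
REF = 
  [ -1,   5, -18]
  [  0,  25, -75]

Back-substitution:
x₂ = (-75) / 25 = -3
x₁ = (-18 - (5)(-3)) / (-1) = 3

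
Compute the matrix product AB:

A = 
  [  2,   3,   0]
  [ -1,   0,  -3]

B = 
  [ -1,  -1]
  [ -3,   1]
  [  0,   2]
AB = 
  [-11,   1]
  [  1,  -5]

A is 2×3 and B is 3×2, so AB is 2×2. Each entry is (row of A)·(column of B):
AB[1,1] = (2)(-1) + (3)(-3) + (0)(0) = -11
AB[1,2] = (2)(-1) + (3)(1) + (0)(2) = 1
AB[2,1] = (-1)(-1) + (0)(-3) + (-3)(0) = 1
AB[2,2] = (-1)(-1) + (0)(1) + (-3)(2) = -5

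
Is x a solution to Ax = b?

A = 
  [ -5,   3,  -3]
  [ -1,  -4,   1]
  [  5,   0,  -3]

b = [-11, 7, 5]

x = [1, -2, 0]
Yes

Ax = [-11, 7, 5] = b ✓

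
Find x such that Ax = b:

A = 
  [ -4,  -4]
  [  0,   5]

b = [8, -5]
x = [-1, -1]

Row reduce the augmented matrix [A|b]:
(already in echelon form)
REF = 
  [ -4,  -4,   8]
  [  0,   5,  -5]

Back-substitution:
x₂ = (-5) / 5 = -1
x₁ = (8 - (-4)(-1)) / (-4) = -1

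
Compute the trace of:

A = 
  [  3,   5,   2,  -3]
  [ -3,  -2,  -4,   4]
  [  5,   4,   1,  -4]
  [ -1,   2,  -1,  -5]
-3

tr(A) = 3 + -2 + 1 + -5 = -3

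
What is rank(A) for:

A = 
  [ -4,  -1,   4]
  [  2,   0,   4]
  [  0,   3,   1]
Row reduce:
R2 → R2 + (1/2)·R1
R3 → R3 + (6)·R2
REF = 
  [  -4,   -1,    4]
  [   0, -1/2,    6]
  [   0,    0,   37]
Pivot columns: 1, 2, 3 → 3 pivots.

rank(A) = 3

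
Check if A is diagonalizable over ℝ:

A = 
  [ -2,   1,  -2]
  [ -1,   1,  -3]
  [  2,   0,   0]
No

Characteristic polynomial: det(λI - A) = λ³ + λ² + 3λ + 2
By the rational root theorem any rational root is an integer dividing 2; none of those is a root, so p(λ) has no rational roots and hence (being an irreducible cubic) no repeated roots.
Discriminant of the cubic: Δ = -107
Δ < 0 ⇒ one real eigenvalue and a complex-conjugate pair: λ ≈ -0.1424 + 1.666i, -0.1424 - 1.666i, -0.7152
Has complex eigenvalues (not diagonalizable over ℝ).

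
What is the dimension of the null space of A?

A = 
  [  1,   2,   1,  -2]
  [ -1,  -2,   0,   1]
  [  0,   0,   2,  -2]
nullity(A) = 2

Row reduce:
R2 → R2 + (1)·R1
R3 → R3 - (2)·R2
REF = 
  [  1,   2,   1,  -2]
  [  0,   0,   1,  -1]
  [  0,   0,   0,   0]
Pivot columns: 1, 3 → 2 pivots.
rank(A) = 2, so nullity(A) = 4 - 2 = 2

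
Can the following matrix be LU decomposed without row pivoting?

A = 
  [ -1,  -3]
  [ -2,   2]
Yes.
A[1,1] = -1 ≠ 0, so Gaussian elimination proceeds without a row swap: multiplier ℓ₂₁ = (-2)/(-1) = 2, and U[2,2] = 2 - (2)(-3) = 8.
L = 
  [  1,   0]
  [  2,   1]
U = 
  [ -1,  -3]
  [  0,   8]
Check row 2 of LU: [(2)(-1), (2)(-3) + 8] = [-2, 2] = row 2 of A ✓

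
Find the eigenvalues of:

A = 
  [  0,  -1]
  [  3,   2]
λ = 1 + i√2, 1 - i√2  (≈ 1 + 1.414i, 1 - 1.414i)

tr(A) = 2, det(A) = 3
Characteristic polynomial: λ² - tr(A)λ + det(A) = λ² - 2λ + 3
λ² - 2λ + 3 = 0  ⇒  λ = (2 ± √((-2)² - 4·(3)))/2 = (2 ± √(-8))/2
  = 1 + i√2,  1 - i√2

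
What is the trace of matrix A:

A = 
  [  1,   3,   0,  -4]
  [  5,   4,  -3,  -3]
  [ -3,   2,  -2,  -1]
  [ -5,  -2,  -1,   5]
8

tr(A) = 1 + 4 + -2 + 5 = 8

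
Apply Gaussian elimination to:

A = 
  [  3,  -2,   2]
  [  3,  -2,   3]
Row operations:
R2 → R2 - (1)·R1

Resulting echelon form:
REF = 
  [  3,  -2,   2]
  [  0,   0,   1]

Rank = 2 (number of non-zero pivot rows).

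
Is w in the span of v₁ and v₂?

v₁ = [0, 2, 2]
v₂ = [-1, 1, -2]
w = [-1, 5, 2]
Yes

Form the augmented matrix and row-reduce:
[v₁|v₂|w] = 
  [  0,  -1,  -1]
  [  2,   1,   5]
  [  2,  -2,   2]
Swap R1 ↔ R2
R3 → R3 - (1)·R1
R3 → R3 - (3)·R2
REF = 
  [  2,   1,   5]
  [  0,  -1,  -1]
  [  0,   0,   0]

No row of the form [0 0 | nonzero], so the system is consistent. Back-substitution gives c₁ = 2, c₂ = 1: w = (2)·v₁ + (1)·v₂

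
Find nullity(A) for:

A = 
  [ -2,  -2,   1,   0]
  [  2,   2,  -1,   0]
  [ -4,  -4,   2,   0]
nullity(A) = 3

Row reduce:
R2 → R2 + (1)·R1
R3 → R3 - (2)·R1
REF = 
  [ -2,  -2,   1,   0]
  [  0,   0,   0,   0]
  [  0,   0,   0,   0]
Pivot columns: 1 → 1 pivot.
rank(A) = 1, so nullity(A) = 4 - 1 = 3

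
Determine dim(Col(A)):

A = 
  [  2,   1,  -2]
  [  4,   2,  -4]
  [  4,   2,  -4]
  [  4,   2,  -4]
dim(Col(A)) = 1

Row reduce:
R2 → R2 - (2)·R1
R3 → R3 - (2)·R1
R4 → R4 - (2)·R1
REF = 
  [  2,   1,  -2]
  [  0,   0,   0]
  [  0,   0,   0]
  [  0,   0,   0]
Pivot columns: 1 → 1 pivot.
dim(Col(A)) = number of pivot columns = 1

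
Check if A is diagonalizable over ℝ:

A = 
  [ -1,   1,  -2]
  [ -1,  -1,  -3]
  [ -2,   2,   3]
No

Characteristic polynomial: det(λI - A) = λ³ - λ² - 2λ - 14
By the rational root theorem any rational root is an integer dividing 14; none of those is a root, so p(λ) has no rational roots and hence (being an irreducible cubic) no repeated roots.
Discriminant of the cubic: Δ = -5816
Δ < 0 ⇒ one real eigenvalue and a complex-conjugate pair: λ ≈ 3.101, -1.05 + 1.847i, -1.05 - 1.847i
Has complex eigenvalues (not diagonalizable over ℝ).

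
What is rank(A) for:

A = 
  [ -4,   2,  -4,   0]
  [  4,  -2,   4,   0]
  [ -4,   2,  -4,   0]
rank(A) = 1

Row reduce:
R2 → R2 + (1)·R1
R3 → R3 - (1)·R1
REF = 
  [ -4,   2,  -4,   0]
  [  0,   0,   0,   0]
  [  0,   0,   0,   0]
Pivot columns: 1 → 1 pivot.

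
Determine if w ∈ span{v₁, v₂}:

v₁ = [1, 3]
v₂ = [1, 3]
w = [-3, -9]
Yes

Form the augmented matrix and row-reduce:
[v₁|v₂|w] = 
  [  1,   1,  -3]
  [  3,   3,  -9]
R2 → R2 - (3)·R1
REF = 
  [  1,   1,  -3]
  [  0,   0,   0]

No row of the form [0 0 | nonzero], so the system is consistent. Back-substitution gives c₁ = -3, c₂ = 0: w = (-3)·v₁ + (0)·v₂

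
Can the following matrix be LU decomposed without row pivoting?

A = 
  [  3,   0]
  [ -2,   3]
Yes.
A[1,1] = 3 ≠ 0, so Gaussian elimination proceeds without a row swap: multiplier ℓ₂₁ = (-2)/(3) = -2/3, and U[2,2] = 3 - (-2/3)(0) = 3.
L = 
  [   1,    0]
  [-2/3,    1]
U = 
  [  3,   0]
  [  0,   3]
Check row 2 of LU: [(-2/3)(3), (-2/3)(0) + 3] = [-2, 3] = row 2 of A ✓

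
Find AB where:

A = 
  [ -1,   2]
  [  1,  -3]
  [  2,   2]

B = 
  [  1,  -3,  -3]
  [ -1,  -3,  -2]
AB = 
  [ -3,  -3,  -1]
  [  4,   6,   3]
  [  0, -12, -10]

A is 3×2 and B is 2×3, so AB is 3×3. Each entry is (row of A)·(column of B):
AB[1,1] = (-1)(1) + (2)(-1) = -3
AB[1,2] = (-1)(-3) + (2)(-3) = -3
AB[1,3] = (-1)(-3) + (2)(-2) = -1
AB[2,1] = (1)(1) + (-3)(-1) = 4
AB[2,2] = (1)(-3) + (-3)(-3) = 6
AB[2,3] = (1)(-3) + (-3)(-2) = 3
AB[3,1] = (2)(1) + (2)(-1) = 0
AB[3,2] = (2)(-3) + (2)(-3) = -12
AB[3,3] = (2)(-3) + (2)(-2) = -10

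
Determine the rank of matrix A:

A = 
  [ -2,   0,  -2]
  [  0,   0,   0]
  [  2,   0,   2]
rank(A) = 1

Row reduce:
R3 → R3 + (1)·R1
REF = 
  [ -2,   0,  -2]
  [  0,   0,   0]
  [  0,   0,   0]
Pivot columns: 1 → 1 pivot.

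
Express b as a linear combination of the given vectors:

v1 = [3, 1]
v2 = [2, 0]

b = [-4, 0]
c1 = 0, c2 = -2

b = 0·v1 + -2·v2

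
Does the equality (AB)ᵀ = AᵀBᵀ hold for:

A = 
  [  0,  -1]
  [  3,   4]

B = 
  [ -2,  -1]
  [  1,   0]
No

(AB)ᵀ = 
  [ -1,  -2]
  [  0,  -3]

AᵀBᵀ = 
  [ -3,   0]
  [ -2,  -1]

The two matrices differ, so (AB)ᵀ ≠ AᵀBᵀ in general. The correct identity is (AB)ᵀ = BᵀAᵀ.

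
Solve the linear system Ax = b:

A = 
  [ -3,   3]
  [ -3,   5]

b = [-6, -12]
Row reduce the augmented matrix [A|b]:
R2 → R2 - (1)·R1
REF = 
  [ -3,   3,  -6]
  [  0,   2,  -6]

Back-substitution:
x₂ = (-6) / 2 = -3
x₁ = (-6 - (3)(-3)) / (-3) = -1

x = [-1, -3]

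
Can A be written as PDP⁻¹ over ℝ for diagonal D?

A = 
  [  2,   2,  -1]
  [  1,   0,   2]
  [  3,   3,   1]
Yes

Characteristic polynomial: det(λI - A) = λ³ - 3λ² - 3λ + 5
Testing integer divisors of the constant term: p(1) = 0, so (λ - 1) is a factor:
p(λ) = (λ - 1)(λ² - 2λ - 5)
λ² - 2λ - 5 = 0  ⇒  λ = (2 ± √((-2)² - 4·(-5)))/2 = (2 ± √(24))/2
  = 1 + √6,  1 - √6
Eigenvalues: 1, 1 + √6, 1 - √6  (≈ 1, 3.449, -1.449)
The two irrational eigenvalues are distinct (simple), so each has alg. mult. = geom. mult. = 1.
λ=1: alg. mult. = 1, geom. mult. = 3 - rank(A - (1)I) = 3 - 2 = 1
Sum of geometric multiplicities equals n, so A has n independent eigenvectors.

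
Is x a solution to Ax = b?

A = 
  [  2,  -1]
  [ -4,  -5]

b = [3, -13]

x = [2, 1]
Yes

Ax = [3, -13] = b ✓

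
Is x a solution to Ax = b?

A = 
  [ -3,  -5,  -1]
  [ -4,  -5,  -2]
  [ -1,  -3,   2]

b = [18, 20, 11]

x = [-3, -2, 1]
Yes

Ax = [18, 20, 11] = b ✓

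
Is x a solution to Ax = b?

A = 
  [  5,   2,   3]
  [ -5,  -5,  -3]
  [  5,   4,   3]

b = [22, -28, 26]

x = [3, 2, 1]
Yes

Ax = [22, -28, 26] = b ✓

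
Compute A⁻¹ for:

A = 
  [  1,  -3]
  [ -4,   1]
det(A) = (1)(1) - (-3)(-4) = -11
For a 2×2 matrix, A⁻¹ = (1/det(A)) · [[d, -b], [-c, a]]
    = (-1/11) · [[1, 3], [4, 1]]

A⁻¹ = 
  [-1/11, -3/11]
  [-4/11, -1/11]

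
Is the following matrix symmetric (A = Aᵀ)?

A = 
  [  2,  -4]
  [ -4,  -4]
Yes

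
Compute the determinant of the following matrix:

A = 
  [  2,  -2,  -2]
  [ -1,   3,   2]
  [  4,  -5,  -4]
2

Cofactor expansion along row 1:
det(A) = (2)·((3)(-4) - (2)(-5)) - (-2)·((-1)(-4) - (2)(4)) + (-2)·((-1)(-5) - (3)(4))
  = (2)(-2) - (-2)(-4) + (-2)(-7)
  = 2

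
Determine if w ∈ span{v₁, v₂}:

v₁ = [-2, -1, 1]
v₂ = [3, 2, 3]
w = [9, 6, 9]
Yes

Form the augmented matrix and row-reduce:
[v₁|v₂|w] = 
  [ -2,   3,   9]
  [ -1,   2,   6]
  [  1,   3,   9]
R2 → R2 - (1/2)·R1
R3 → R3 + (1/2)·R1
R3 → R3 - (9)·R2
REF = 
  [ -2,   3,   9]
  [  0, 1/2, 3/2]
  [  0,   0,   0]

No row of the form [0 0 | nonzero], so the system is consistent. Back-substitution gives c₁ = 0, c₂ = 3: w = (0)·v₁ + (3)·v₂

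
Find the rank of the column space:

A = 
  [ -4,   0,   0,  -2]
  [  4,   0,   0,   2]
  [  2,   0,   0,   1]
Row reduce:
R2 → R2 + (1)·R1
R3 → R3 + (1/2)·R1
REF = 
  [ -4,   0,   0,  -2]
  [  0,   0,   0,   0]
  [  0,   0,   0,   0]
Pivot columns: 1 → 1 pivot.
dim(Col(A)) = number of pivot columns = 1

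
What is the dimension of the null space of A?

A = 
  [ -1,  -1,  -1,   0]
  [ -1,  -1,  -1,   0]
nullity(A) = 3

Row reduce:
R2 → R2 - (1)·R1
REF = 
  [ -1,  -1,  -1,   0]
  [  0,   0,   0,   0]
Pivot columns: 1 → 1 pivot.
rank(A) = 1, so nullity(A) = 4 - 1 = 3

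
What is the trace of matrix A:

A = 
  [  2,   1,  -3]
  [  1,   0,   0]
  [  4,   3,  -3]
-1

tr(A) = 2 + 0 + -3 = -1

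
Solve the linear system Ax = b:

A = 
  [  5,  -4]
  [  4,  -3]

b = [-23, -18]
x = [-3, 2]

Row reduce the augmented matrix [A|b]:
R2 → R2 - (4/5)·R1
REF = 
  [  5,  -4, -23]
  [  0, 1/5, 2/5]

Back-substitution:
x₂ = (2/5) / (1/5) = 2
x₁ = (-23 - (-4)(2)) / 5 = -3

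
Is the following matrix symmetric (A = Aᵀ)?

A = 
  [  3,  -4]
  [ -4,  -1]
Yes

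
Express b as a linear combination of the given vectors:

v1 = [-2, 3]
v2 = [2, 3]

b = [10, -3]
c1 = -3, c2 = 2

b = -3·v1 + 2·v2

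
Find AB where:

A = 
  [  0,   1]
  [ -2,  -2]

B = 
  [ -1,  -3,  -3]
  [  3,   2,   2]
AB = 
  [  3,   2,   2]
  [ -4,   2,   2]

A is 2×2 and B is 2×3, so AB is 2×3. Each entry is (row of A)·(column of B):
AB[1,1] = (0)(-1) + (1)(3) = 3
AB[1,2] = (0)(-3) + (1)(2) = 2
AB[1,3] = (0)(-3) + (1)(2) = 2
AB[2,1] = (-2)(-1) + (-2)(3) = -4
AB[2,2] = (-2)(-3) + (-2)(2) = 2
AB[2,3] = (-2)(-3) + (-2)(2) = 2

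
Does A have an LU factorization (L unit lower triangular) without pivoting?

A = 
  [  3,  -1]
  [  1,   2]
Yes.
A[1,1] = 3 ≠ 0, so Gaussian elimination proceeds without a row swap: multiplier ℓ₂₁ = (1)/(3) = 1/3, and U[2,2] = 2 - (1/3)(-1) = 7/3.
L = 
  [  1,   0]
  [1/3,   1]
U = 
  [  3,  -1]
  [  0, 7/3]
Check row 2 of LU: [(1/3)(3), (1/3)(-1) + (7/3)] = [1, 2] = row 2 of A ✓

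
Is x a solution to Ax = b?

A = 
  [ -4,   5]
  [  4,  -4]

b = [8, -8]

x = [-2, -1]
No

Ax = [3, -4] ≠ b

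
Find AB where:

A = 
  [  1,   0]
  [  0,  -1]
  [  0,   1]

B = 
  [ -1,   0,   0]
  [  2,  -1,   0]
AB = 
  [ -1,   0,   0]
  [ -2,   1,   0]
  [  2,  -1,   0]

A is 3×2 and B is 2×3, so AB is 3×3. Each entry is (row of A)·(column of B):
AB[1,1] = (1)(-1) + (0)(2) = -1
AB[1,2] = (1)(0) + (0)(-1) = 0
AB[1,3] = (1)(0) + (0)(0) = 0
AB[2,1] = (0)(-1) + (-1)(2) = -2
AB[2,2] = (0)(0) + (-1)(-1) = 1
AB[2,3] = (0)(0) + (-1)(0) = 0
AB[3,1] = (0)(-1) + (1)(2) = 2
AB[3,2] = (0)(0) + (1)(-1) = -1
AB[3,3] = (0)(0) + (1)(0) = 0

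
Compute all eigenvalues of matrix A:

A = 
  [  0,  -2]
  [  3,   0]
tr(A) = 0, det(A) = 6
Characteristic polynomial: λ² - tr(A)λ + det(A) = λ² + 6
λ² + 6 = 0  ⇒  λ = (0 ± √((0)² - 4·(6)))/2 = (0 ± √(-24))/2
  = i√6,  -i√6

λ = i√6, -i√6  (≈ 0 + 2.449i, 0 - 2.449i)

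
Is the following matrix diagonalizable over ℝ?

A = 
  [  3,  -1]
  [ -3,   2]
Yes

tr(A) = 5, det(A) = 3
Characteristic polynomial: λ² - tr(A)λ + det(A) = λ² - 5λ + 3
λ² - 5λ + 3 = 0  ⇒  λ = (5 ± √((-5)² - 4·(3)))/2 = (5 ± √(13))/2
  = (5 + √13)/2,  (5 - √13)/2
Eigenvalues: (5 + √13)/2, (5 - √13)/2  (≈ 4.303, 0.6972)
The two irrational eigenvalues are distinct (simple), so each has alg. mult. = geom. mult. = 1.
Sum of geometric multiplicities equals n, so A has n independent eigenvectors.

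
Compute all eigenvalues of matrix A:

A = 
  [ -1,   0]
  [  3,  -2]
tr(A) = -3, det(A) = 2
Characteristic polynomial: λ² - tr(A)λ + det(A) = λ² + 3λ + 2
λ² + 3λ + 2 = (λ + 2)(λ + 1)

λ = -1, -2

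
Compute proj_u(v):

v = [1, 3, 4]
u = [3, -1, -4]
v·u = (1)(3) + (3)(-1) + (4)(-4) = -16
u·u = (3)² + (-1)² + (-4)² = 26
proj_u(v) = (v·u / u·u) × u = (-16/26) × u = (-8/13) × u

proj_u(v) = [-24/13, 8/13, 32/13]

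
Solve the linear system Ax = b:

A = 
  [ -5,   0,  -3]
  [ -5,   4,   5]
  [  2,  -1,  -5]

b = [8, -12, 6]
Row reduce the augmented matrix [A|b]:
R2 → R2 - (1)·R1
R3 → R3 + (2/5)·R1
R3 → R3 + (1/4)·R2
REF = 
  [   -5,     0,    -3,     8]
  [    0,     4,     8,   -20]
  [    0,     0, -21/5,  21/5]

Back-substitution:
x₃ = (21/5) / (-21/5) = -1
x₂ = (-20 - (8)(-1)) / 4 = -3
x₁ = (8 - (0)(-3) - (-3)(-1)) / (-5) = -1

x = [-1, -3, -1]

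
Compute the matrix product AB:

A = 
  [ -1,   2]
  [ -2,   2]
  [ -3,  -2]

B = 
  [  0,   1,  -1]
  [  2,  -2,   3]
AB = 
  [  4,  -5,   7]
  [  4,  -6,   8]
  [ -4,   1,  -3]

A is 3×2 and B is 2×3, so AB is 3×3. Each entry is (row of A)·(column of B):
AB[1,1] = (-1)(0) + (2)(2) = 4
AB[1,2] = (-1)(1) + (2)(-2) = -5
AB[1,3] = (-1)(-1) + (2)(3) = 7
AB[2,1] = (-2)(0) + (2)(2) = 4
AB[2,2] = (-2)(1) + (2)(-2) = -6
AB[2,3] = (-2)(-1) + (2)(3) = 8
AB[3,1] = (-3)(0) + (-2)(2) = -4
AB[3,2] = (-3)(1) + (-2)(-2) = 1
AB[3,3] = (-3)(-1) + (-2)(3) = -3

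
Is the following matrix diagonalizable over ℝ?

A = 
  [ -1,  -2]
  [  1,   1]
No

tr(A) = 0, det(A) = 1
Characteristic polynomial: λ² - tr(A)λ + det(A) = λ² + 1
λ² + 1 = 0  ⇒  λ = (0 ± √((0)² - 4·(1)))/2 = (0 ± √(-4))/2
  = i,  -i
Eigenvalues: i, -i  (≈ 0 + 1i, 0 - 1i)
Has complex eigenvalues (not diagonalizable over ℝ).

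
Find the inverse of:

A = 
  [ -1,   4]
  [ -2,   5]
det(A) = (-1)(5) - (4)(-2) = 3
For a 2×2 matrix, A⁻¹ = (1/det(A)) · [[d, -b], [-c, a]]
    = (1/3) · [[5, -4], [2, -1]]

A⁻¹ = 
  [ 5/3, -4/3]
  [ 2/3, -1/3]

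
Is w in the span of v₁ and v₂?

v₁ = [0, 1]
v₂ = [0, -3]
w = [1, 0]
No

Form the augmented matrix and row-reduce:
[v₁|v₂|w] = 
  [  0,   0,   1]
  [  1,  -3,   0]
Swap R1 ↔ R2
REF = 
  [  1,  -3,   0]
  [  0,   0,   1]

Row 2 reads [0 0 | 1], i.e. 0 = 1, so the system is inconsistent and w ∉ span{v₁, v₂}.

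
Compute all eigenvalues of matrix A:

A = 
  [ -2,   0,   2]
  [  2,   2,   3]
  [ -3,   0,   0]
λ = 2, -1 + i√5, -1 - i√5  (≈ 2, -1 + 2.236i, -1 - 2.236i)

Characteristic polynomial: det(λI - A) = λ³ + 2λ - 12
Testing integer divisors of the constant term: p(2) = 0, so (λ - 2) is a factor:
p(λ) = (λ - 2)(λ² + 2λ + 6)
λ² + 2λ + 6 = 0  ⇒  λ = (-2 ± √((2)² - 4·(6)))/2 = (-2 ± √(-20))/2
  = -1 + i√5,  -1 - i√5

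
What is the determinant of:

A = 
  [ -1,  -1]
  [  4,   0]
4

For a 2×2 matrix, det = ad - bc = (-1)(0) - (-1)(4) = 4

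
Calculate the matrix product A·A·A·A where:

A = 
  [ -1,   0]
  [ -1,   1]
A² = A·A:
A²[1,1] = (-1)(-1) + (0)(-1) = 1
A²[1,2] = (-1)(0) + (0)(1) = 0
A²[2,1] = (-1)(-1) + (1)(-1) = 0
A²[2,2] = (-1)(0) + (1)(1) = 1
A² = 
  [  1,   0]
  [  0,   1]

A^3 = A^2·A:
A^3[1,1] = (1)(-1) + (0)(-1) = -1
A^3[1,2] = (1)(0) + (0)(1) = 0
A^3[2,1] = (0)(-1) + (1)(-1) = -1
A^3[2,2] = (0)(0) + (1)(1) = 1
A^3 = 
  [ -1,   0]
  [ -1,   1]

A^4 = A^3·A:
A^4[1,1] = (-1)(-1) + (0)(-1) = 1
A^4[1,2] = (-1)(0) + (0)(1) = 0
A^4[2,1] = (-1)(-1) + (1)(-1) = 0
A^4[2,2] = (-1)(0) + (1)(1) = 1
A^4 = 
  [  1,   0]
  [  0,   1]

Therefore
A^4 = 
  [  1,   0]
  [  0,   1]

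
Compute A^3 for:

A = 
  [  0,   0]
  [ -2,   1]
A² = A·A:
A²[1,1] = (0)(0) + (0)(-2) = 0
A²[1,2] = (0)(0) + (0)(1) = 0
A²[2,1] = (-2)(0) + (1)(-2) = -2
A²[2,2] = (-2)(0) + (1)(1) = 1
A² = 
  [  0,   0]
  [ -2,   1]

A^3 = A^2·A:
A^3[1,1] = (0)(0) + (0)(-2) = 0
A^3[1,2] = (0)(0) + (0)(1) = 0
A^3[2,1] = (-2)(0) + (1)(-2) = -2
A^3[2,2] = (-2)(0) + (1)(1) = 1
A^3 = 
  [  0,   0]
  [ -2,   1]

Therefore
A^3 = 
  [  0,   0]
  [ -2,   1]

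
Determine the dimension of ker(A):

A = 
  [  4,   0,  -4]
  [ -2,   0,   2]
nullity(A) = 2

Row reduce:
R2 → R2 + (1/2)·R1
REF = 
  [  4,   0,  -4]
  [  0,   0,   0]
Pivot columns: 1 → 1 pivot.
rank(A) = 1, so nullity(A) = 3 - 1 = 2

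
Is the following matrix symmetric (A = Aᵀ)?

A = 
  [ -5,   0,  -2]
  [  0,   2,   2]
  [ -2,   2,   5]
Yes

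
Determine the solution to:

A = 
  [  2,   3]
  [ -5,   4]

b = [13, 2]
x = [2, 3]

Row reduce the augmented matrix [A|b]:
R2 → R2 + (5/2)·R1
REF = 
  [   2,    3,   13]
  [   0, 23/2, 69/2]

Back-substitution:
x₂ = (69/2) / (23/2) = 3
x₁ = (13 - (3)(3)) / 2 = 2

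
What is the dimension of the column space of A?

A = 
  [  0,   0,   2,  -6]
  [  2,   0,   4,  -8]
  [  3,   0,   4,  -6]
dim(Col(A)) = 2

Row reduce:
Swap R1 ↔ R2
R3 → R3 - (3/2)·R1
R3 → R3 + (1)·R2
REF = 
  [  2,   0,   4,  -8]
  [  0,   0,   2,  -6]
  [  0,   0,   0,   0]
Pivot columns: 1, 3 → 2 pivots.
dim(Col(A)) = number of pivot columns = 2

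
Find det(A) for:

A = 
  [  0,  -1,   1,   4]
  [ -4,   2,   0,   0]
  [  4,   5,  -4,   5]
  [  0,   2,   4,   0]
Cofactor expansion along row 1: det(A) = a₁₁M₁₁ - a₁₂M₁₂ + a₁₃M₁₃ - a₁₄M₁₄

M₁₁ = det[[2, 0, 0]; [5, -4, 5]; [2, 4, 0]]
  = (2)·((-4)(0) - (5)(4)) - (0)·((5)(0) - (5)(2)) + (0)·((5)(4) - (-4)(2))
  = (2)(-20) - (0)(-10) + (0)(28)
  = -40
M₁₂ = det[[-4, 0, 0]; [4, -4, 5]; [0, 4, 0]]
  = (-4)·((-4)(0) - (5)(4)) - (0)·((4)(0) - (5)(0)) + (0)·((4)(4) - (-4)(0))
  = (-4)(-20) - (0)(0) + (0)(16)
  = 80
M₁₃ = det[[-4, 2, 0]; [4, 5, 5]; [0, 2, 0]]
  = (-4)·((5)(0) - (5)(2)) - (2)·((4)(0) - (5)(0)) + (0)·((4)(2) - (5)(0))
  = (-4)(-10) - (2)(0) + (0)(8)
  = 40
M₁₄ = det[[-4, 2, 0]; [4, 5, -4]; [0, 2, 4]]
  = (-4)·((5)(4) - (-4)(2)) - (2)·((4)(4) - (-4)(0)) + (0)·((4)(2) - (5)(0))
  = (-4)(28) - (2)(16) + (0)(8)
  = -144

det(A) = (0)(-40) - (-1)(80) + (1)(40) - (4)(-144) = 696

det(A) = 696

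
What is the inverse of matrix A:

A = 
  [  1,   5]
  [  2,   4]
det(A) = (1)(4) - (5)(2) = -6
For a 2×2 matrix, A⁻¹ = (1/det(A)) · [[d, -b], [-c, a]]
    = (-1/6) · [[4, -5], [-2, 1]]

A⁻¹ = 
  [-2/3,  5/6]
  [ 1/3, -1/6]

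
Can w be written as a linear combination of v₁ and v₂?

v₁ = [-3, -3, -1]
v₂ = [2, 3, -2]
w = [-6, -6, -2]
Yes

Form the augmented matrix and row-reduce:
[v₁|v₂|w] = 
  [ -3,   2,  -6]
  [ -3,   3,  -6]
  [ -1,  -2,  -2]
R2 → R2 - (1)·R1
R3 → R3 - (1/3)·R1
R3 → R3 + (8/3)·R2
REF = 
  [ -3,   2,  -6]
  [  0,   1,   0]
  [  0,   0,   0]

No row of the form [0 0 | nonzero], so the system is consistent. Back-substitution gives c₁ = 2, c₂ = 0: w = (2)·v₁ + (0)·v₂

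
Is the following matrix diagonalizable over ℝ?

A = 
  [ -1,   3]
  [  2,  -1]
Yes

tr(A) = -2, det(A) = -5
Characteristic polynomial: λ² - tr(A)λ + det(A) = λ² + 2λ - 5
λ² + 2λ - 5 = 0  ⇒  λ = (-2 ± √((2)² - 4·(-5)))/2 = (-2 ± √(24))/2
  = -1 + √6,  -1 - √6
Eigenvalues: -1 + √6, -1 - √6  (≈ 1.449, -3.449)
The two irrational eigenvalues are distinct (simple), so each has alg. mult. = geom. mult. = 1.
Sum of geometric multiplicities equals n, so A has n independent eigenvectors.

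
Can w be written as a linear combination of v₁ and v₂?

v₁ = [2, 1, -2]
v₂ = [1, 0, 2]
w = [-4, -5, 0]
No

Form the augmented matrix and row-reduce:
[v₁|v₂|w] = 
  [  2,   1,  -4]
  [  1,   0,  -5]
  [ -2,   2,   0]
R2 → R2 - (1/2)·R1
R3 → R3 + (1)·R1
R3 → R3 + (6)·R2
REF = 
  [   2,    1,   -4]
  [   0, -1/2,   -3]
  [   0,    0,  -22]

Row 3 reads [0 0 | -22], i.e. 0 = -22, so the system is inconsistent and w ∉ span{v₁, v₂}.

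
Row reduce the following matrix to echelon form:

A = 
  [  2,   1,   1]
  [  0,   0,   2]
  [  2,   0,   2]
Row operations:
R3 → R3 - (1)·R1
Swap R2 ↔ R3

Resulting echelon form:
REF = 
  [  2,   1,   1]
  [  0,  -1,   1]
  [  0,   0,   2]

Rank = 3 (number of non-zero pivot rows).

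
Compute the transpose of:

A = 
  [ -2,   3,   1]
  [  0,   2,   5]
Aᵀ = 
  [ -2,   0]
  [  3,   2]
  [  1,   5]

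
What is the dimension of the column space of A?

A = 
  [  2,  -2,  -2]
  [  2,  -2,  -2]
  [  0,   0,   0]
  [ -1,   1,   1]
Row reduce:
R2 → R2 - (1)·R1
R4 → R4 + (1/2)·R1
REF = 
  [  2,  -2,  -2]
  [  0,   0,   0]
  [  0,   0,   0]
  [  0,   0,   0]
Pivot columns: 1 → 1 pivot.
dim(Col(A)) = number of pivot columns = 1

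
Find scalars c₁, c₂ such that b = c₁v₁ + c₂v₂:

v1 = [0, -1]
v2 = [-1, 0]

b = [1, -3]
c1 = 3, c2 = -1

b = 3·v1 + -1·v2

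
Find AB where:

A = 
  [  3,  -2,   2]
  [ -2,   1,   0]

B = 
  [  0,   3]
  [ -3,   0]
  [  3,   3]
AB = 
  [ 12,  15]
  [ -3,  -6]

A is 2×3 and B is 3×2, so AB is 2×2. Each entry is (row of A)·(column of B):
AB[1,1] = (3)(0) + (-2)(-3) + (2)(3) = 12
AB[1,2] = (3)(3) + (-2)(0) + (2)(3) = 15
AB[2,1] = (-2)(0) + (1)(-3) + (0)(3) = -3
AB[2,2] = (-2)(3) + (1)(0) + (0)(3) = -6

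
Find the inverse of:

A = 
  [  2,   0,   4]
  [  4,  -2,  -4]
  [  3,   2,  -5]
det(A) = (2)·((-2)(-5) - (-4)(2)) - (0)·((4)(-5) - (-4)(3)) + (4)·((4)(2) - (-2)(3))
  = (2)(18) - (0)(-8) + (4)(14)
  = 92
det(A) = 92 ≠ 0, so A is invertible.

Cofactors Cᵢⱼ = (-1)ⁱ⁺ʲ·Mᵢⱼ:
C = 
  [ 18,   8,  14]
  [  8, -22,  -4]
  [  8,  24,  -4]

adj(A) = Cᵀ:
adj(A) = 
  [ 18,   8,   8]
  [  8, -22,  24]
  [ 14,  -4,  -4]

A⁻¹ = (1/92) · adj(A):
A⁻¹ = 
  [  9/46,   2/23,   2/23]
  [  2/23, -11/46,   6/23]
  [  7/46,  -1/23,  -1/23]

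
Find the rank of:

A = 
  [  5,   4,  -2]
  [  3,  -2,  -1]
rank(A) = 2

Row reduce:
R2 → R2 - (3/5)·R1
REF = 
  [    5,     4,    -2]
  [    0, -22/5,   1/5]
Pivot columns: 1, 2 → 2 pivots.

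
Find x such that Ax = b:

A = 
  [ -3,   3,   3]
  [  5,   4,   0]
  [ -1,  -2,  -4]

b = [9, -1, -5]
x = [-1, 1, 1]

Row reduce the augmented matrix [A|b]:
R2 → R2 + (5/3)·R1
R3 → R3 - (1/3)·R1
R3 → R3 + (1/3)·R2
REF = 
  [   -3,     3,     3,     9]
  [    0,     9,     5,    14]
  [    0,     0, -10/3, -10/3]

Back-substitution:
x₃ = (-10/3) / (-10/3) = 1
x₂ = (14 - (5)(1)) / 9 = 1
x₁ = (9 - (3)(1) - (3)(1)) / (-3) = -1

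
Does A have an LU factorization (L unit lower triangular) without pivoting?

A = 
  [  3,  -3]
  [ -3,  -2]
Yes.
A[1,1] = 3 ≠ 0, so Gaussian elimination proceeds without a row swap: multiplier ℓ₂₁ = (-3)/(3) = -1, and U[2,2] = -2 - (-1)(-3) = -5.
L = 
  [  1,   0]
  [ -1,   1]
U = 
  [  3,  -3]
  [  0,  -5]
Check row 2 of LU: [(-1)(3), (-1)(-3) + (-5)] = [-3, -2] = row 2 of A ✓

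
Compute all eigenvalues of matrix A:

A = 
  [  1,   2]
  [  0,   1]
tr(A) = 2, det(A) = 1
Characteristic polynomial: λ² - tr(A)λ + det(A) = λ² - 2λ + 1
λ² - 2λ + 1 = (λ - 1)²

λ = 1, 1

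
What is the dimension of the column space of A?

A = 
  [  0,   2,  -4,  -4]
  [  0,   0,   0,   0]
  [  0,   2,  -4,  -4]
Row reduce:
R3 → R3 - (1)·R1
REF = 
  [  0,   2,  -4,  -4]
  [  0,   0,   0,   0]
  [  0,   0,   0,   0]
Pivot columns: 2 → 1 pivot.
dim(Col(A)) = number of pivot columns = 1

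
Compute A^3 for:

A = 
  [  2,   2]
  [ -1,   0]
A^3 = 
  [  0,   4]
  [ -2,  -4]

A² = A·A:
A²[1,1] = (2)(2) + (2)(-1) = 2
A²[1,2] = (2)(2) + (2)(0) = 4
A²[2,1] = (-1)(2) + (0)(-1) = -2
A²[2,2] = (-1)(2) + (0)(0) = -2
A² = 
  [  2,   4]
  [ -2,  -2]

A^3 = A^2·A:
A^3[1,1] = (2)(2) + (4)(-1) = 0
A^3[1,2] = (2)(2) + (4)(0) = 4
A^3[2,1] = (-2)(2) + (-2)(-1) = -2
A^3[2,2] = (-2)(2) + (-2)(0) = -4
A^3 = 
  [  0,   4]
  [ -2,  -4]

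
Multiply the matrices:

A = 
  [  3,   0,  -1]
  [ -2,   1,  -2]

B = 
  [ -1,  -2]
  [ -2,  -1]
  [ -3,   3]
AB = 
  [  0,  -9]
  [  6,  -3]

A is 2×3 and B is 3×2, so AB is 2×2. Each entry is (row of A)·(column of B):
AB[1,1] = (3)(-1) + (0)(-2) + (-1)(-3) = 0
AB[1,2] = (3)(-2) + (0)(-1) + (-1)(3) = -9
AB[2,1] = (-2)(-1) + (1)(-2) + (-2)(-3) = 6
AB[2,2] = (-2)(-2) + (1)(-1) + (-2)(3) = -3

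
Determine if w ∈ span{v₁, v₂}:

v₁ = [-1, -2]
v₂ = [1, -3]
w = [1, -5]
Yes

Form the augmented matrix and row-reduce:
[v₁|v₂|w] = 
  [ -1,   1,   1]
  [ -2,  -3,  -5]
R2 → R2 - (2)·R1
REF = 
  [ -1,   1,   1]
  [  0,  -5,  -7]

No row of the form [0 0 | nonzero], so the system is consistent. Back-substitution gives c₁ = 2/5, c₂ = 7/5: w = (2/5)·v₁ + (7/5)·v₂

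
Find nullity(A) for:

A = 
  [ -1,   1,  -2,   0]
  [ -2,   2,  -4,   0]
nullity(A) = 3

Row reduce:
R2 → R2 - (2)·R1
REF = 
  [ -1,   1,  -2,   0]
  [  0,   0,   0,   0]
Pivot columns: 1 → 1 pivot.
rank(A) = 1, so nullity(A) = 4 - 1 = 3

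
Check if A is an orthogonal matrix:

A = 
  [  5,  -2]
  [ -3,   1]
No

AᵀA = 
  [ 34, -13]
  [-13,   5]
≠ I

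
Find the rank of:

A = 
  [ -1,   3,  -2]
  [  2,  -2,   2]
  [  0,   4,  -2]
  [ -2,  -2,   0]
rank(A) = 2

Row reduce:
R2 → R2 + (2)·R1
R4 → R4 - (2)·R1
R3 → R3 - (1)·R2
R4 → R4 + (2)·R2
REF = 
  [ -1,   3,  -2]
  [  0,   4,  -2]
  [  0,   0,   0]
  [  0,   0,   0]
Pivot columns: 1, 2 → 2 pivots.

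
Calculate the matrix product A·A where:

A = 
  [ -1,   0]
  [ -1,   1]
A² = A·A:
A²[1,1] = (-1)(-1) + (0)(-1) = 1
A²[1,2] = (-1)(0) + (0)(1) = 0
A²[2,1] = (-1)(-1) + (1)(-1) = 0
A²[2,2] = (-1)(0) + (1)(1) = 1
A² = 
  [  1,   0]
  [  0,   1]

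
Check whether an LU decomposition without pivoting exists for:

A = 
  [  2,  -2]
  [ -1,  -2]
Yes.
A[1,1] = 2 ≠ 0, so Gaussian elimination proceeds without a row swap: multiplier ℓ₂₁ = (-1)/(2) = -1/2, and U[2,2] = -2 - (-1/2)(-2) = -3.
L = 
  [   1,    0]
  [-1/2,    1]
U = 
  [  2,  -2]
  [  0,  -3]
Check row 2 of LU: [(-1/2)(2), (-1/2)(-2) + (-3)] = [-1, -2] = row 2 of A ✓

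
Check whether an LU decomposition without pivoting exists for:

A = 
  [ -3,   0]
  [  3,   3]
Yes.
A[1,1] = -3 ≠ 0, so Gaussian elimination proceeds without a row swap: multiplier ℓ₂₁ = (3)/(-3) = -1, and U[2,2] = 3 - (-1)(0) = 3.
L = 
  [  1,   0]
  [ -1,   1]
U = 
  [ -3,   0]
  [  0,   3]
Check row 2 of LU: [(-1)(-3), (-1)(0) + 3] = [3, 3] = row 2 of A ✓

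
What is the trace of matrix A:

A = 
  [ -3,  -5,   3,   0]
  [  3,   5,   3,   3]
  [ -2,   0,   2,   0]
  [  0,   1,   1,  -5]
-1

tr(A) = -3 + 5 + 2 + -5 = -1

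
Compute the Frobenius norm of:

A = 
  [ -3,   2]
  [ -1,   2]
||A||_F = 4.243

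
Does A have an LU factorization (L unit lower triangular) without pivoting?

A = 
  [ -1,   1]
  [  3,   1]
Yes.
A[1,1] = -1 ≠ 0, so Gaussian elimination proceeds without a row swap: multiplier ℓ₂₁ = (3)/(-1) = -3, and U[2,2] = 1 - (-3)(1) = 4.
L = 
  [  1,   0]
  [ -3,   1]
U = 
  [ -1,   1]
  [  0,   4]
Check row 2 of LU: [(-3)(-1), (-3)(1) + 4] = [3, 1] = row 2 of A ✓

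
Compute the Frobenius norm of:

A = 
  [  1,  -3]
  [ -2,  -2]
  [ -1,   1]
||A||_F = 4.472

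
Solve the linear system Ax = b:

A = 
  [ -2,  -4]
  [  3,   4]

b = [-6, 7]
x = [1, 1]

Row reduce the augmented matrix [A|b]:
R2 → R2 + (3/2)·R1
REF = 
  [ -2,  -4,  -6]
  [  0,  -2,  -2]

Back-substitution:
x₂ = (-2) / (-2) = 1
x₁ = (-6 - (-4)(1)) / (-2) = 1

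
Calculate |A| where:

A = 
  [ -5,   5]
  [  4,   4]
-40

For a 2×2 matrix, det = ad - bc = (-5)(4) - (5)(4) = -40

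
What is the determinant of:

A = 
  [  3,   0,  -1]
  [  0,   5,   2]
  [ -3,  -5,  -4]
Cofactor expansion along row 1:
det(A) = (3)·((5)(-4) - (2)(-5)) - (0)·((0)(-4) - (2)(-3)) + (-1)·((0)(-5) - (5)(-3))
  = (3)(-10) - (0)(6) + (-1)(15)
  = -45

det(A) = -45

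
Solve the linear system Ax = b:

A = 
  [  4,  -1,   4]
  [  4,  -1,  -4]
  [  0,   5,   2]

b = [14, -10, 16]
Row reduce the augmented matrix [A|b]:
R2 → R2 - (1)·R1
Swap R2 ↔ R3
REF = 
  [  4,  -1,   4,  14]
  [  0,   5,   2,  16]
  [  0,   0,  -8, -24]

Back-substitution:
x₃ = (-24) / (-8) = 3
x₂ = (16 - (2)(3)) / 5 = 2
x₁ = (14 - (-1)(2) - (4)(3)) / 4 = 1

x = [1, 2, 3]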